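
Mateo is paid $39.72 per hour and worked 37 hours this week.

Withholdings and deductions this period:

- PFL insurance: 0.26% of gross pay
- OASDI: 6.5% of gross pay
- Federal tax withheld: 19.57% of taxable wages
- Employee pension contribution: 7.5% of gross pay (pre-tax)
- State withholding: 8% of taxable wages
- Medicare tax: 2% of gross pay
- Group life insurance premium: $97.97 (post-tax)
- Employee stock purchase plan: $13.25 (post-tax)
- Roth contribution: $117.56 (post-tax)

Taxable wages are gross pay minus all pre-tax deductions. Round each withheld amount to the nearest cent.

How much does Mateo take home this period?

$627.11

Gross pay: 37 × $39.72 = $1,469.64
Employee pension contribution: $1,469.64 × 0.075 = $110.22
Taxable wages = $1,469.64 − $110.22 = $1,359.42
Federal tax withheld: $1,359.42 × 0.1957 = $266.04
State withholding: $1,359.42 × 0.08 = $108.75
Medicare tax: $1,469.64 × 0.02 = $29.39
PFL insurance: $1,469.64 × 0.0026 = $3.82
OASDI: $1,469.64 × 0.065 = $95.53
Roth contribution: $117.56
Employee stock purchase plan: $13.25
Group life insurance premium: $97.97
Total deductions = $110.22 + $266.04 + $108.75 + $29.39 + $3.82 + $95.53 + $117.56 + $13.25 + $97.97 = $842.53
Net pay = $1,469.64 − $842.53 = $627.11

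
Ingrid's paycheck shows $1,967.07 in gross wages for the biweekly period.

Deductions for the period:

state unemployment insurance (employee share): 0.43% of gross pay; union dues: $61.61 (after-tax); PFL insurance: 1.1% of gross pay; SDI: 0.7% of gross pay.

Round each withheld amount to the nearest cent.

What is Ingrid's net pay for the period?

PFL insurance: $1,967.07 × 0.011 = $21.64
State unemployment insurance (employee share): $1,967.07 × 0.0043 = $8.46
SDI: $1,967.07 × 0.007 = $13.77
Union dues: $61.61
Total deductions = $21.64 + $8.46 + $13.77 + $61.61 = $105.48
Net pay = $1,967.07 − $105.48 = $1,861.59

$1,861.59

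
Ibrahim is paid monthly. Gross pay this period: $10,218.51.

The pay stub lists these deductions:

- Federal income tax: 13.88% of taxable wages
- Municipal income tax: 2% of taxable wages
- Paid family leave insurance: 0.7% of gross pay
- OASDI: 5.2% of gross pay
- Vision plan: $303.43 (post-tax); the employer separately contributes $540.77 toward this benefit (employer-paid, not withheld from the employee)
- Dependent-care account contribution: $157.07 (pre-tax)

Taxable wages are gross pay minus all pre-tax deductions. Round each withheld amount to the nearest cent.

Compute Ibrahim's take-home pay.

Dependent-care account contribution: $157.07
Taxable wages = $10,218.51 − $157.07 = $10,061.44
Municipal income tax: $10,061.44 × 0.02 = $201.23
Federal income tax: $10,061.44 × 0.1388 = $1,396.53
OASDI: $10,218.51 × 0.052 = $531.36
Paid family leave insurance: $10,218.51 × 0.007 = $71.53
Vision plan: $303.43
(Employer's $540.77 toward vision plan is not withheld from the employee.)
Total deductions = $157.07 + $201.23 + $1,396.53 + $531.36 + $71.53 + $303.43 = $2,661.15
Net pay = $10,218.51 − $2,661.15 = $7,557.36

$7,557.36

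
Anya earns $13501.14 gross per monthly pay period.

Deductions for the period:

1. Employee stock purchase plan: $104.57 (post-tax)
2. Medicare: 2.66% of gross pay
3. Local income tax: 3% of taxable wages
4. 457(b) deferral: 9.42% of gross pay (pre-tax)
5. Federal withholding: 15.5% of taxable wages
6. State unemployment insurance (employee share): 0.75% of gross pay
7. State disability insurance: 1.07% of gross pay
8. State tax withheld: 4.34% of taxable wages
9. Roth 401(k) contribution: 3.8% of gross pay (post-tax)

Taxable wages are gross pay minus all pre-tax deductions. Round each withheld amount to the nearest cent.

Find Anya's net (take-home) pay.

$8213.69

457(b) deferral: $13501.14 × 0.0942 = $1271.81
Taxable wages = $13501.14 − $1271.81 = $12229.33
Local income tax: $12229.33 × 0.03 = $366.88
State tax withheld: $12229.33 × 0.0434 = $530.75
Federal withholding: $12229.33 × 0.155 = $1895.55
Medicare: $13501.14 × 0.0266 = $359.13
State unemployment insurance (employee share): $13501.14 × 0.0075 = $101.26
State disability insurance: $13501.14 × 0.0107 = $144.46
Employee stock purchase plan: $104.57
Roth 401(k) contribution: $13501.14 × 0.038 = $513.04
Total deductions = $1271.81 + $366.88 + $530.75 + $1895.55 + $359.13 + $101.26 + $144.46 + $104.57 + $513.04 = $5287.45
Net pay = $13501.14 − $5287.45 = $8213.69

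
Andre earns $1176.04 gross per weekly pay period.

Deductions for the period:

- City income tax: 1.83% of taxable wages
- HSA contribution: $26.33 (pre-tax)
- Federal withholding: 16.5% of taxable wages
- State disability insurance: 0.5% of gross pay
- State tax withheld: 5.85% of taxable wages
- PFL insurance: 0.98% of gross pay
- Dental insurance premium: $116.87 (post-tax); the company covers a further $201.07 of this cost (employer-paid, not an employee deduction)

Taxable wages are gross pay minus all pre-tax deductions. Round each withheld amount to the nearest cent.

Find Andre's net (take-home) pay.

$737.43

HSA contribution: $26.33
Taxable wages = $1176.04 − $26.33 = $1149.71
Federal withholding: $1149.71 × 0.165 = $189.70
State tax withheld: $1149.71 × 0.0585 = $67.26
City income tax: $1149.71 × 0.0183 = $21.04
State disability insurance: $1176.04 × 0.005 = $5.88
PFL insurance: $1176.04 × 0.0098 = $11.53
Dental insurance premium: $116.87
(Employer's $201.07 toward dental insurance premium is not withheld from the employee.)
Total deductions = $26.33 + $189.70 + $67.26 + $21.04 + $5.88 + $11.53 + $116.87 = $438.61
Net pay = $1176.04 − $438.61 = $737.43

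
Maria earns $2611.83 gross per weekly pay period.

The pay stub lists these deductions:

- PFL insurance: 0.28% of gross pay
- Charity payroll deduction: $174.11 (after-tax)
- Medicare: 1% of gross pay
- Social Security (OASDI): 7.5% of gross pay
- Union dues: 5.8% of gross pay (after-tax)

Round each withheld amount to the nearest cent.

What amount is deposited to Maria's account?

$2056.91

PFL insurance: $2611.83 × 0.0028 = $7.31
Social Security (OASDI): $2611.83 × 0.075 = $195.89
Medicare: $2611.83 × 0.01 = $26.12
Union dues: $2611.83 × 0.058 = $151.49
Charity payroll deduction: $174.11
Total deductions = $7.31 + $195.89 + $26.12 + $151.49 + $174.11 = $554.92
Net pay = $2611.83 − $554.92 = $2056.91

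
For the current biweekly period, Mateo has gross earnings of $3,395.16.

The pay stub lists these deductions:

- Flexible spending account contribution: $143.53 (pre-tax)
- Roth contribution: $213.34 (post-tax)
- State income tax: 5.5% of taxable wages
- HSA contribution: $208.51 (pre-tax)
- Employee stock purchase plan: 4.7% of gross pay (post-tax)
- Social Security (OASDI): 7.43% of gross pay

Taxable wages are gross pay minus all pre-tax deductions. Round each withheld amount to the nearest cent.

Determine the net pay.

HSA contribution: $208.51
Flexible spending account contribution: $143.53
Pre-tax total = $208.51 + $143.53 = $352.04
Taxable wages = $3,395.16 − $352.04 = $3,043.12
State income tax: $3,043.12 × 0.055 = $167.37
Social Security (OASDI): $3,395.16 × 0.0743 = $252.26
Employee stock purchase plan: $3,395.16 × 0.047 = $159.57
Roth contribution: $213.34
Total deductions = $208.51 + $143.53 + $167.37 + $252.26 + $159.57 + $213.34 = $1,144.58
Net pay = $3,395.16 − $1,144.58 = $2,250.58

$2,250.58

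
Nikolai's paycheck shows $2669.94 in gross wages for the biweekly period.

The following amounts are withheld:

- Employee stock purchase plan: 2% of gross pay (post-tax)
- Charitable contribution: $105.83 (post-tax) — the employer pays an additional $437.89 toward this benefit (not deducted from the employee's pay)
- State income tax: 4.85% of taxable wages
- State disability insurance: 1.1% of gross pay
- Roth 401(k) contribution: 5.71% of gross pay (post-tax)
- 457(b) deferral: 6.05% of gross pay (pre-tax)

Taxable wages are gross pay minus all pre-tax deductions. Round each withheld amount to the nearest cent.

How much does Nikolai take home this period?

$2045.70

457(b) deferral: $2669.94 × 0.0605 = $161.53
Taxable wages = $2669.94 − $161.53 = $2508.41
State income tax: $2508.41 × 0.0485 = $121.66
State disability insurance: $2669.94 × 0.011 = $29.37
Employee stock purchase plan: $2669.94 × 0.02 = $53.40
Roth 401(k) contribution: $2669.94 × 0.0571 = $152.45
Charitable contribution: $105.83
(Employer's $437.89 toward charitable contribution is not withheld from the employee.)
Total deductions = $161.53 + $121.66 + $29.37 + $53.40 + $152.45 + $105.83 = $624.24
Net pay = $2669.94 − $624.24 = $2045.70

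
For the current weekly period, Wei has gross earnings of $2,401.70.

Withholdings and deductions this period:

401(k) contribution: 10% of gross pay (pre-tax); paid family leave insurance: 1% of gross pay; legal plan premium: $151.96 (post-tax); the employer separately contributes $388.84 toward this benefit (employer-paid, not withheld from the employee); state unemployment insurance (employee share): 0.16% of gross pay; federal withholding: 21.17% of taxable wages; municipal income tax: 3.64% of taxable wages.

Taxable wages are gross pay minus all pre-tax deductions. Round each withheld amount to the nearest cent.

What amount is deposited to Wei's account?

401(k) contribution: $2,401.70 × 0.1 = $240.17
Taxable wages = $2,401.70 − $240.17 = $2,161.53
Municipal income tax: $2,161.53 × 0.0364 = $78.68
Federal withholding: $2,161.53 × 0.2117 = $457.60
Paid family leave insurance: $2,401.70 × 0.01 = $24.02
State unemployment insurance (employee share): $2,401.70 × 0.0016 = $3.84
Legal plan premium: $151.96
(Employer's $388.84 toward legal plan premium is not withheld from the employee.)
Total deductions = $240.17 + $78.68 + $457.60 + $24.02 + $3.84 + $151.96 = $956.27
Net pay = $2,401.70 − $956.27 = $1,445.43

$1,445.43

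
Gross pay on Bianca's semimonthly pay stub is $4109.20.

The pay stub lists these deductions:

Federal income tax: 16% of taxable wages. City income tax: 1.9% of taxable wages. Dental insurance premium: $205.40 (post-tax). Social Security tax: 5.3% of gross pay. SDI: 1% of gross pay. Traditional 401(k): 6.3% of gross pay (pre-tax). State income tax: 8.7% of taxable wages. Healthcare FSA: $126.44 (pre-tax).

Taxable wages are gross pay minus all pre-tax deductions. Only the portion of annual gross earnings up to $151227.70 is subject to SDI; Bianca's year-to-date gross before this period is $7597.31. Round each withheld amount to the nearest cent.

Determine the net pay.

$2269.05

Traditional 401(k): $4109.20 × 0.063 = $258.88
Healthcare FSA: $126.44
Pre-tax total = $258.88 + $126.44 = $385.32
Taxable wages = $4109.20 − $385.32 = $3723.88
Federal income tax: $3723.88 × 0.16 = $595.82
State income tax: $3723.88 × 0.087 = $323.98
City income tax: $3723.88 × 0.019 = $70.75
SDI: cap not yet reached, full $4109.20 is subject → $4109.20 × 0.01 = $41.09
Social Security tax: $4109.20 × 0.053 = $217.79
Dental insurance premium: $205.40
Total deductions = $258.88 + $126.44 + $595.82 + $323.98 + $70.75 + $41.09 + $217.79 + $205.40 = $1840.15
Net pay = $4109.20 − $1840.15 = $2269.05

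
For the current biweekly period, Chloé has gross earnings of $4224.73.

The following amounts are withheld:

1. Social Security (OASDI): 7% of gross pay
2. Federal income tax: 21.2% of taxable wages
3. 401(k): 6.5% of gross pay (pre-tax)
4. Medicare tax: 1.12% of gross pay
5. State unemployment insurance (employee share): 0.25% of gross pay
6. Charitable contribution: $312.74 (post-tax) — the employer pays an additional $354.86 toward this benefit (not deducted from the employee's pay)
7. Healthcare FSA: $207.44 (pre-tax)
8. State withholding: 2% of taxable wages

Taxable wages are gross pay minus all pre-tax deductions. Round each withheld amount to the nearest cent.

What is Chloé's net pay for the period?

$2208.03

401(k): $4224.73 × 0.065 = $274.61
Healthcare FSA: $207.44
Pre-tax total = $274.61 + $207.44 = $482.05
Taxable wages = $4224.73 − $482.05 = $3742.68
State withholding: $3742.68 × 0.02 = $74.85
Federal income tax: $3742.68 × 0.212 = $793.45
Medicare tax: $4224.73 × 0.0112 = $47.32
Social Security (OASDI): $4224.73 × 0.07 = $295.73
State unemployment insurance (employee share): $4224.73 × 0.0025 = $10.56
Charitable contribution: $312.74
(Employer's $354.86 toward charitable contribution is not withheld from the employee.)
Total deductions = $274.61 + $207.44 + $74.85 + $793.45 + $47.32 + $295.73 + $10.56 + $312.74 = $2016.70
Net pay = $4224.73 − $2016.70 = $2208.03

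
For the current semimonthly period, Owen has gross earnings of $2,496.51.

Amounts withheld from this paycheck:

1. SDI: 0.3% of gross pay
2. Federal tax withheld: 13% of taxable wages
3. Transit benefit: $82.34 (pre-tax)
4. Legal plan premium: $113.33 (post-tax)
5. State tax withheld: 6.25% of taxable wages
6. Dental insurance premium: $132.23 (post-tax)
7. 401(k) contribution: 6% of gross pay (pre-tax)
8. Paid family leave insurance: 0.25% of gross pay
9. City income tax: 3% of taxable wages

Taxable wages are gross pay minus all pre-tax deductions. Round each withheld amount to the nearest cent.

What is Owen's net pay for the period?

Transit benefit: $82.34
401(k) contribution: $2,496.51 × 0.06 = $149.79
Pre-tax total = $82.34 + $149.79 = $232.13
Taxable wages = $2,496.51 − $232.13 = $2,264.38
Federal tax withheld: $2,264.38 × 0.13 = $294.37
City income tax: $2,264.38 × 0.03 = $67.93
State tax withheld: $2,264.38 × 0.0625 = $141.52
SDI: $2,496.51 × 0.003 = $7.49
Paid family leave insurance: $2,496.51 × 0.0025 = $6.24
Legal plan premium: $113.33
Dental insurance premium: $132.23
Total deductions = $82.34 + $149.79 + $294.37 + $67.93 + $141.52 + $7.49 + $6.24 + $113.33 + $132.23 = $995.24
Net pay = $2,496.51 − $995.24 = $1,501.27

$1,501.27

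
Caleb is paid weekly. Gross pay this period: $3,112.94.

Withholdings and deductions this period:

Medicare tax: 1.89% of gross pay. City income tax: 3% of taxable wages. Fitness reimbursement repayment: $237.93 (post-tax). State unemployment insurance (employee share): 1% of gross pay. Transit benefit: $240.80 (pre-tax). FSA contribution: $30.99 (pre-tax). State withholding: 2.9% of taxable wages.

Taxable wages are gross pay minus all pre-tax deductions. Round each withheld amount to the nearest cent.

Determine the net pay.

$2,345.64

Transit benefit: $240.80
FSA contribution: $30.99
Pre-tax total = $240.80 + $30.99 = $271.79
Taxable wages = $3,112.94 − $271.79 = $2,841.15
State withholding: $2,841.15 × 0.029 = $82.39
City income tax: $2,841.15 × 0.03 = $85.23
State unemployment insurance (employee share): $3,112.94 × 0.01 = $31.13
Medicare tax: $3,112.94 × 0.0189 = $58.83
Fitness reimbursement repayment: $237.93
Total deductions = $240.80 + $30.99 + $82.39 + $85.23 + $31.13 + $58.83 + $237.93 = $767.30
Net pay = $3,112.94 − $767.30 = $2,345.64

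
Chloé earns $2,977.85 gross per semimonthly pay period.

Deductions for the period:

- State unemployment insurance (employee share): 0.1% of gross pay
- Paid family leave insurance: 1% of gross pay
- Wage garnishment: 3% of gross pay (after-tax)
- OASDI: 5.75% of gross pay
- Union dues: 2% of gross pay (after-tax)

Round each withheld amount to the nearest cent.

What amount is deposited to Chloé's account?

State unemployment insurance (employee share): $2,977.85 × 0.001 = $2.98
Paid family leave insurance: $2,977.85 × 0.01 = $29.78
OASDI: $2,977.85 × 0.0575 = $171.23
Union dues: $2,977.85 × 0.02 = $59.56
Wage garnishment: $2,977.85 × 0.03 = $89.34
Total deductions = $2.98 + $29.78 + $171.23 + $59.56 + $89.34 = $352.89
Net pay = $2,977.85 − $352.89 = $2,624.96

$2,624.96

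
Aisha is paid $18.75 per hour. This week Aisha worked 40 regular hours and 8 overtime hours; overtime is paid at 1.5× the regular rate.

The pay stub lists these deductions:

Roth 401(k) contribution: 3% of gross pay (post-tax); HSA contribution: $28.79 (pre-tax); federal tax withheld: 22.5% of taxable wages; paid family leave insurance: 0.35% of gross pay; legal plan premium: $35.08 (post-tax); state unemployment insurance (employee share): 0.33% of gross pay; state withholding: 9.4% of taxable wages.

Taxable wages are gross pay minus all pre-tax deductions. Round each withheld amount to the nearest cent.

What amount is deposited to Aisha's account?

Regular pay: 40 × $18.75 = $750.00
Overtime pay: 8 × $18.75 × 1.5 = $225.00
Gross pay = $750.00 + $225.00 = $975.00
HSA contribution: $28.79
Taxable wages = $975.00 − $28.79 = $946.21
Federal tax withheld: $946.21 × 0.225 = $212.90
State withholding: $946.21 × 0.094 = $88.94
Paid family leave insurance: $975.00 × 0.0035 = $3.41
State unemployment insurance (employee share): $975.00 × 0.0033 = $3.22
Roth 401(k) contribution: $975.00 × 0.03 = $29.25
Legal plan premium: $35.08
Total deductions = $28.79 + $212.90 + $88.94 + $3.41 + $3.22 + $29.25 + $35.08 = $401.59
Net pay = $975.00 − $401.59 = $573.41

$573.41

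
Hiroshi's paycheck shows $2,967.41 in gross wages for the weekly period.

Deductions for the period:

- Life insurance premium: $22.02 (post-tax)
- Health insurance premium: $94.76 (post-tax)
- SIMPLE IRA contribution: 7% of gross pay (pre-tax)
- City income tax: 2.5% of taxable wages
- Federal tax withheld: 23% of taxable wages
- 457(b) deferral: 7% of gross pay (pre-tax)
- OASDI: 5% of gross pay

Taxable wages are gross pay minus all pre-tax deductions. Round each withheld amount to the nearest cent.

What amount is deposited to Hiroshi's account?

$1,636.07

457(b) deferral: $2,967.41 × 0.07 = $207.72
SIMPLE IRA contribution: $2,967.41 × 0.07 = $207.72
Pre-tax total = $207.72 + $207.72 = $415.44
Taxable wages = $2,967.41 − $415.44 = $2,551.97
Federal tax withheld: $2,551.97 × 0.23 = $586.95
City income tax: $2,551.97 × 0.025 = $63.80
OASDI: $2,967.41 × 0.05 = $148.37
Life insurance premium: $22.02
Health insurance premium: $94.76
Total deductions = $207.72 + $207.72 + $586.95 + $63.80 + $148.37 + $22.02 + $94.76 = $1,331.34
Net pay = $2,967.41 − $1,331.34 = $1,636.07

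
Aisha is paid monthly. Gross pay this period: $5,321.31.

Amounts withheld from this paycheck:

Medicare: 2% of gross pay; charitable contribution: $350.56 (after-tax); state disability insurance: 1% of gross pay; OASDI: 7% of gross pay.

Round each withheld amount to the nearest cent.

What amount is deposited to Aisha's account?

Medicare: $5,321.31 × 0.02 = $106.43
OASDI: $5,321.31 × 0.07 = $372.49
State disability insurance: $5,321.31 × 0.01 = $53.21
Charitable contribution: $350.56
Total deductions = $106.43 + $372.49 + $53.21 + $350.56 = $882.69
Net pay = $5,321.31 − $882.69 = $4,438.62

$4,438.62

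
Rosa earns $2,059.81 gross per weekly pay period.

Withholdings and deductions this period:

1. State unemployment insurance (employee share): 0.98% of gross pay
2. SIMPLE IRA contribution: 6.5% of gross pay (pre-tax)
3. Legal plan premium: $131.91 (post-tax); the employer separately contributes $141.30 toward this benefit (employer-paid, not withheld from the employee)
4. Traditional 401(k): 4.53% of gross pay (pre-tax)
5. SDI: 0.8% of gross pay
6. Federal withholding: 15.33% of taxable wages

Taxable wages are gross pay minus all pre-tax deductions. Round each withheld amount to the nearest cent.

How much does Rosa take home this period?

Traditional 401(k): $2,059.81 × 0.0453 = $93.31
SIMPLE IRA contribution: $2,059.81 × 0.065 = $133.89
Pre-tax total = $93.31 + $133.89 = $227.20
Taxable wages = $2,059.81 − $227.20 = $1,832.61
Federal withholding: $1,832.61 × 0.1533 = $280.94
State unemployment insurance (employee share): $2,059.81 × 0.0098 = $20.19
SDI: $2,059.81 × 0.008 = $16.48
Legal plan premium: $131.91
(Employer's $141.30 toward legal plan premium is not withheld from the employee.)
Total deductions = $93.31 + $133.89 + $280.94 + $20.19 + $16.48 + $131.91 = $676.72
Net pay = $2,059.81 − $676.72 = $1,383.09

$1,383.09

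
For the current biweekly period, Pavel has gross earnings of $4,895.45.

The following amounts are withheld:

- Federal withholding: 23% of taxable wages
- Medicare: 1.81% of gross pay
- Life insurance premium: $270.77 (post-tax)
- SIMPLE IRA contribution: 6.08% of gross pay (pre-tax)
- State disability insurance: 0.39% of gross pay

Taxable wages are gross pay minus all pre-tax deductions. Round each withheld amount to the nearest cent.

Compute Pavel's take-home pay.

$3,161.84

SIMPLE IRA contribution: $4,895.45 × 0.0608 = $297.64
Taxable wages = $4,895.45 − $297.64 = $4,597.81
Federal withholding: $4,597.81 × 0.23 = $1,057.50
Medicare: $4,895.45 × 0.0181 = $88.61
State disability insurance: $4,895.45 × 0.0039 = $19.09
Life insurance premium: $270.77
Total deductions = $297.64 + $1,057.50 + $88.61 + $19.09 + $270.77 = $1,733.61
Net pay = $4,895.45 − $1,733.61 = $3,161.84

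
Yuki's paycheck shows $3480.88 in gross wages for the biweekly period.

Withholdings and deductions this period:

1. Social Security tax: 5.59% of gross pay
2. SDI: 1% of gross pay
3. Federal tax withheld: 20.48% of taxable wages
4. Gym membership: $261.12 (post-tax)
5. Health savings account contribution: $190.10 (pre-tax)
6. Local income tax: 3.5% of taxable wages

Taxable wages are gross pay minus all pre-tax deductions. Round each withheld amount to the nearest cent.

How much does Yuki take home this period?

$2011.14

Health savings account contribution: $190.10
Taxable wages = $3480.88 − $190.10 = $3290.78
Federal tax withheld: $3290.78 × 0.2048 = $673.95
Local income tax: $3290.78 × 0.035 = $115.18
Social Security tax: $3480.88 × 0.0559 = $194.58
SDI: $3480.88 × 0.01 = $34.81
Gym membership: $261.12
Total deductions = $190.10 + $673.95 + $115.18 + $194.58 + $34.81 + $261.12 = $1469.74
Net pay = $3480.88 − $1469.74 = $2011.14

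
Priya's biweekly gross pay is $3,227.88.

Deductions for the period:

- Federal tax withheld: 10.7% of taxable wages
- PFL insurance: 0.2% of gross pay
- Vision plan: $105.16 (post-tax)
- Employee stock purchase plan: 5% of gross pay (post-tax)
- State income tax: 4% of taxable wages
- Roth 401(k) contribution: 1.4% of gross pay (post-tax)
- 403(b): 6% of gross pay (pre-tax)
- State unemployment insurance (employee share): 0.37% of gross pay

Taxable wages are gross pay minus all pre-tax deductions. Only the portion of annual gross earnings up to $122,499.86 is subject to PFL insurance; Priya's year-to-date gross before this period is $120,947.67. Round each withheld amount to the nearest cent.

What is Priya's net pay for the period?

403(b): $3,227.88 × 0.06 = $193.67
Taxable wages = $3,227.88 − $193.67 = $3,034.21
Federal tax withheld: $3,034.21 × 0.107 = $324.66
State income tax: $3,034.21 × 0.04 = $121.37
State unemployment insurance (employee share): $3,227.88 × 0.0037 = $11.94
PFL insurance: only $122,499.86 − $120,947.67 = $1,552.19 of this check is subject → $1,552.19 × 0.002 = $3.10
Vision plan: $105.16
Roth 401(k) contribution: $3,227.88 × 0.014 = $45.19
Employee stock purchase plan: $3,227.88 × 0.05 = $161.39
Total deductions = $193.67 + $324.66 + $121.37 + $11.94 + $3.10 + $105.16 + $45.19 + $161.39 = $966.48
Net pay = $3,227.88 − $966.48 = $2,261.40

$2,261.40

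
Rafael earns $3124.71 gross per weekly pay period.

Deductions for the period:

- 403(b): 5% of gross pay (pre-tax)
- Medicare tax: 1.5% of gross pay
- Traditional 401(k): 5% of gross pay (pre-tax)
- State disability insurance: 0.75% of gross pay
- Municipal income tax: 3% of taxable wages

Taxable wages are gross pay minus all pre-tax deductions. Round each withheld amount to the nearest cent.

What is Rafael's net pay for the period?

$2657.55

Traditional 401(k): $3124.71 × 0.05 = $156.24
403(b): $3124.71 × 0.05 = $156.24
Pre-tax total = $156.24 + $156.24 = $312.48
Taxable wages = $3124.71 − $312.48 = $2812.23
Municipal income tax: $2812.23 × 0.03 = $84.37
Medicare tax: $3124.71 × 0.015 = $46.87
State disability insurance: $3124.71 × 0.0075 = $23.44
Total deductions = $156.24 + $156.24 + $84.37 + $46.87 + $23.44 = $467.16
Net pay = $3124.71 − $467.16 = $2657.55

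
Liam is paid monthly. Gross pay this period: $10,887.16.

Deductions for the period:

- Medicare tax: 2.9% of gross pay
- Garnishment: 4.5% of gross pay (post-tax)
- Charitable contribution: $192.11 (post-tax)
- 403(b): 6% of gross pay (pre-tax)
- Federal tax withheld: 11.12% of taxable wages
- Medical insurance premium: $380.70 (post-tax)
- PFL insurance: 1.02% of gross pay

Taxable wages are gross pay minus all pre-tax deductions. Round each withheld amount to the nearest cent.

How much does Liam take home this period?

$7,606.41

403(b): $10,887.16 × 0.06 = $653.23
Taxable wages = $10,887.16 − $653.23 = $10,233.93
Federal tax withheld: $10,233.93 × 0.1112 = $1,138.01
PFL insurance: $10,887.16 × 0.0102 = $111.05
Medicare tax: $10,887.16 × 0.029 = $315.73
Medical insurance premium: $380.70
Charitable contribution: $192.11
Garnishment: $10,887.16 × 0.045 = $489.92
Total deductions = $653.23 + $1,138.01 + $111.05 + $315.73 + $380.70 + $192.11 + $489.92 = $3,280.75
Net pay = $10,887.16 − $3,280.75 = $7,606.41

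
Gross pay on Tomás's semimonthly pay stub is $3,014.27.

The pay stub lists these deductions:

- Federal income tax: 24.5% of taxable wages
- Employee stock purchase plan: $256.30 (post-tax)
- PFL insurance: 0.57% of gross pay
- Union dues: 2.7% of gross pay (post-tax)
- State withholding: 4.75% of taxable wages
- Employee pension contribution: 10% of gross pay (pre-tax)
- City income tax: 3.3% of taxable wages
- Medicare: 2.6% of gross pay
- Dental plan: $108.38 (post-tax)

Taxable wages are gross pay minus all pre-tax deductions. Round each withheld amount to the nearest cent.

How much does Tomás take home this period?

Employee pension contribution: $3,014.27 × 0.1 = $301.43
Taxable wages = $3,014.27 − $301.43 = $2,712.84
Federal income tax: $2,712.84 × 0.245 = $664.65
State withholding: $2,712.84 × 0.0475 = $128.86
City income tax: $2,712.84 × 0.033 = $89.52
PFL insurance: $3,014.27 × 0.0057 = $17.18
Medicare: $3,014.27 × 0.026 = $78.37
Dental plan: $108.38
Employee stock purchase plan: $256.30
Union dues: $3,014.27 × 0.027 = $81.39
Total deductions = $301.43 + $664.65 + $128.86 + $89.52 + $17.18 + $78.37 + $108.38 + $256.30 + $81.39 = $1,726.08
Net pay = $3,014.27 − $1,726.08 = $1,288.19

$1,288.19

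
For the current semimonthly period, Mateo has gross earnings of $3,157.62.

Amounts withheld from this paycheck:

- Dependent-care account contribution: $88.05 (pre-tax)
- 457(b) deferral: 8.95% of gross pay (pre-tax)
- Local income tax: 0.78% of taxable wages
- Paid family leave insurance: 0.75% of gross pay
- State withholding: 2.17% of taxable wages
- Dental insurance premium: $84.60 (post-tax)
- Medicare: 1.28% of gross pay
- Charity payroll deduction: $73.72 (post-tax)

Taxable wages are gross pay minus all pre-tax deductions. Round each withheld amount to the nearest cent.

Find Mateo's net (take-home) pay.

$2,482.32

457(b) deferral: $3,157.62 × 0.0895 = $282.61
Dependent-care account contribution: $88.05
Pre-tax total = $282.61 + $88.05 = $370.66
Taxable wages = $3,157.62 − $370.66 = $2,786.96
Local income tax: $2,786.96 × 0.0078 = $21.74
State withholding: $2,786.96 × 0.0217 = $60.48
Paid family leave insurance: $3,157.62 × 0.0075 = $23.68
Medicare: $3,157.62 × 0.0128 = $40.42
Charity payroll deduction: $73.72
Dental insurance premium: $84.60
Total deductions = $282.61 + $88.05 + $21.74 + $60.48 + $23.68 + $40.42 + $73.72 + $84.60 = $675.30
Net pay = $3,157.62 − $675.30 = $2,482.32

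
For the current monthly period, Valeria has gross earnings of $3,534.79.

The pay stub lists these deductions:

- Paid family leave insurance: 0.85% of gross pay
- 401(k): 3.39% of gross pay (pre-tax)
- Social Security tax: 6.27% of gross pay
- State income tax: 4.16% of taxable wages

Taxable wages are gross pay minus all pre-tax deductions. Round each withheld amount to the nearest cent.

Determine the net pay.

$3,021.22

401(k): $3,534.79 × 0.0339 = $119.83
Taxable wages = $3,534.79 − $119.83 = $3,414.96
State income tax: $3,414.96 × 0.0416 = $142.06
Social Security tax: $3,534.79 × 0.0627 = $221.63
Paid family leave insurance: $3,534.79 × 0.0085 = $30.05
Total deductions = $119.83 + $142.06 + $221.63 + $30.05 = $513.57
Net pay = $3,534.79 − $513.57 = $3,021.22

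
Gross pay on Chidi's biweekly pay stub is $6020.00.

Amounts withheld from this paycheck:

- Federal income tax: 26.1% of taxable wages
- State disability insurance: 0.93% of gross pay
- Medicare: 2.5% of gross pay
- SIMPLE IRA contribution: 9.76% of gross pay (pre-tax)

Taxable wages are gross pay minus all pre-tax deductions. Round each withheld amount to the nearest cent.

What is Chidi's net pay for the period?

SIMPLE IRA contribution: $6020.00 × 0.0976 = $587.55
Taxable wages = $6020.00 − $587.55 = $5432.45
Federal income tax: $5432.45 × 0.261 = $1417.87
Medicare: $6020.00 × 0.025 = $150.50
State disability insurance: $6020.00 × 0.0093 = $55.99
Total deductions = $587.55 + $1417.87 + $150.50 + $55.99 = $2211.91
Net pay = $6020.00 − $2211.91 = $3808.09

$3808.09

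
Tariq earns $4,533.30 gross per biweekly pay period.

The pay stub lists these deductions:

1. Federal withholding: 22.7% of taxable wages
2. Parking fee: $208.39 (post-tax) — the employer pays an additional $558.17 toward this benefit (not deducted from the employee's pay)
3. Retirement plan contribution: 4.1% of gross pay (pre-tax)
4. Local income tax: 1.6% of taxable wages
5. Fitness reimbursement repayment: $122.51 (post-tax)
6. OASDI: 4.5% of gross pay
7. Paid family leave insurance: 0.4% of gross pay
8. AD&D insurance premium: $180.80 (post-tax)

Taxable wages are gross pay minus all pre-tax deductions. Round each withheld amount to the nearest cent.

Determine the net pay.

Retirement plan contribution: $4,533.30 × 0.041 = $185.87
Taxable wages = $4,533.30 − $185.87 = $4,347.43
Federal withholding: $4,347.43 × 0.227 = $986.87
Local income tax: $4,347.43 × 0.016 = $69.56
Paid family leave insurance: $4,533.30 × 0.004 = $18.13
OASDI: $4,533.30 × 0.045 = $204.00
Parking fee: $208.39
AD&D insurance premium: $180.80
Fitness reimbursement repayment: $122.51
(Employer's $558.17 toward parking fee is not withheld from the employee.)
Total deductions = $185.87 + $986.87 + $69.56 + $18.13 + $204.00 + $208.39 + $180.80 + $122.51 = $1,976.13
Net pay = $4,533.30 − $1,976.13 = $2,557.17

$2,557.17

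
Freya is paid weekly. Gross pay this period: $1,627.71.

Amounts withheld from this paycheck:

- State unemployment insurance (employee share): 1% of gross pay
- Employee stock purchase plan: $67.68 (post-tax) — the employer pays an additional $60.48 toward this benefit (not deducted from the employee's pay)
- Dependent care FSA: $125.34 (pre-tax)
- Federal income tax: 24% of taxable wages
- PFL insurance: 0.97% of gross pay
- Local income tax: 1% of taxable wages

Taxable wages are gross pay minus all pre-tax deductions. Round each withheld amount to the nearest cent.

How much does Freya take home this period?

Dependent care FSA: $125.34
Taxable wages = $1,627.71 − $125.34 = $1,502.37
Local income tax: $1,502.37 × 0.01 = $15.02
Federal income tax: $1,502.37 × 0.24 = $360.57
State unemployment insurance (employee share): $1,627.71 × 0.01 = $16.28
PFL insurance: $1,627.71 × 0.0097 = $15.79
Employee stock purchase plan: $67.68
(Employer's $60.48 toward employee stock purchase plan is not withheld from the employee.)
Total deductions = $125.34 + $15.02 + $360.57 + $16.28 + $15.79 + $67.68 = $600.68
Net pay = $1,627.71 − $600.68 = $1,027.03

$1,027.03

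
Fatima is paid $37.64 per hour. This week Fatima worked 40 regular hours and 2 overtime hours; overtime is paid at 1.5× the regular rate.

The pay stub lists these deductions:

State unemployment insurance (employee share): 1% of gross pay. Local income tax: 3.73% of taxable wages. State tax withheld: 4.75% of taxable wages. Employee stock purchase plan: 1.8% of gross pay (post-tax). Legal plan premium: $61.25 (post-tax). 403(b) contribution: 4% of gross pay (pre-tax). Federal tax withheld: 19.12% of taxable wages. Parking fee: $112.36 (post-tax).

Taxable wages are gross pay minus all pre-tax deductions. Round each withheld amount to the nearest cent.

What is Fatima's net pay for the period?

$906.01

Regular pay: 40 × $37.64 = $1505.60
Overtime pay: 2 × $37.64 × 1.5 = $112.92
Gross pay = $1505.60 + $112.92 = $1618.52
403(b) contribution: $1618.52 × 0.04 = $64.74
Taxable wages = $1618.52 − $64.74 = $1553.78
State tax withheld: $1553.78 × 0.0475 = $73.80
Federal tax withheld: $1553.78 × 0.1912 = $297.08
Local income tax: $1553.78 × 0.0373 = $57.96
State unemployment insurance (employee share): $1618.52 × 0.01 = $16.19
Legal plan premium: $61.25
Employee stock purchase plan: $1618.52 × 0.018 = $29.13
Parking fee: $112.36
Total deductions = $64.74 + $73.80 + $297.08 + $57.96 + $16.19 + $61.25 + $29.13 + $112.36 = $712.51
Net pay = $1618.52 − $712.51 = $906.01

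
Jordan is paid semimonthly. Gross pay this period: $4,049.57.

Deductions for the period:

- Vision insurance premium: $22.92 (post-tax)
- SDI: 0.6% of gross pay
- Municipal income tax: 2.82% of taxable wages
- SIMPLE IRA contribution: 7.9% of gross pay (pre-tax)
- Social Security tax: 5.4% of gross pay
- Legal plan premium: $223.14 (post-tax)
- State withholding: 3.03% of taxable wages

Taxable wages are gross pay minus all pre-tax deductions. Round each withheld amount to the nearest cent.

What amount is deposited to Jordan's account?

SIMPLE IRA contribution: $4,049.57 × 0.079 = $319.92
Taxable wages = $4,049.57 − $319.92 = $3,729.65
State withholding: $3,729.65 × 0.0303 = $113.01
Municipal income tax: $3,729.65 × 0.0282 = $105.18
Social Security tax: $4,049.57 × 0.054 = $218.68
SDI: $4,049.57 × 0.006 = $24.30
Legal plan premium: $223.14
Vision insurance premium: $22.92
Total deductions = $319.92 + $113.01 + $105.18 + $218.68 + $24.30 + $223.14 + $22.92 = $1,027.15
Net pay = $4,049.57 − $1,027.15 = $3,022.42

$3,022.42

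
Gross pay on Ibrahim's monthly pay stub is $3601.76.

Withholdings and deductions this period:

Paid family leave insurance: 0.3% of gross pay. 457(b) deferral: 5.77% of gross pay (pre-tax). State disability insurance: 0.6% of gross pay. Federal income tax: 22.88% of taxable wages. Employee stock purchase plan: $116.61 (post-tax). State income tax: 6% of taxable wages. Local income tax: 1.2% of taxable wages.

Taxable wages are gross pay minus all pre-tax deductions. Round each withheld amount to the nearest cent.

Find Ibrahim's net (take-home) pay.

457(b) deferral: $3601.76 × 0.0577 = $207.82
Taxable wages = $3601.76 − $207.82 = $3393.94
Federal income tax: $3393.94 × 0.2288 = $776.53
Local income tax: $3393.94 × 0.012 = $40.73
State income tax: $3393.94 × 0.06 = $203.64
Paid family leave insurance: $3601.76 × 0.003 = $10.81
State disability insurance: $3601.76 × 0.006 = $21.61
Employee stock purchase plan: $116.61
Total deductions = $207.82 + $776.53 + $40.73 + $203.64 + $10.81 + $21.61 + $116.61 = $1377.75
Net pay = $3601.76 − $1377.75 = $2224.01

$2224.01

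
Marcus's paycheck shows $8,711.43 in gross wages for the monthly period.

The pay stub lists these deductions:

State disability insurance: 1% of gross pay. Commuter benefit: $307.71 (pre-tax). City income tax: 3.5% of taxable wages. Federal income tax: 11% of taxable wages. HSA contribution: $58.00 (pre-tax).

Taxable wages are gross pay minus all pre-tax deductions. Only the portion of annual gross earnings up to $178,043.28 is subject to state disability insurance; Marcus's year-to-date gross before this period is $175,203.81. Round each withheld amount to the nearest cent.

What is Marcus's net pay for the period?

Commuter benefit: $307.71
HSA contribution: $58.00
Pre-tax total = $307.71 + $58.00 = $365.71
Taxable wages = $8,711.43 − $365.71 = $8,345.72
City income tax: $8,345.72 × 0.035 = $292.10
Federal income tax: $8,345.72 × 0.11 = $918.03
State disability insurance: only $178,043.28 − $175,203.81 = $2,839.47 of this check is subject → $2,839.47 × 0.01 = $28.39
Total deductions = $307.71 + $58.00 + $292.10 + $918.03 + $28.39 = $1,604.23
Net pay = $8,711.43 − $1,604.23 = $7,107.20

$7,107.20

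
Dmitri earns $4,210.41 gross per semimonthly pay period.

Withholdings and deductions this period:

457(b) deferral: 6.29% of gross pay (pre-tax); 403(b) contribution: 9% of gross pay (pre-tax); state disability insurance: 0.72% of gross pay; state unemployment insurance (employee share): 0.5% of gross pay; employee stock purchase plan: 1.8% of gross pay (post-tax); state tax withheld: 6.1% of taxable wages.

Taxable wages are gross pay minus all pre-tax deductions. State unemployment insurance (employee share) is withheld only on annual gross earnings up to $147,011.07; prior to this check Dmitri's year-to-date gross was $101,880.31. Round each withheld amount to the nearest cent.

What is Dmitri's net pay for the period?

$3,221.92

457(b) deferral: $4,210.41 × 0.0629 = $264.83
403(b) contribution: $4,210.41 × 0.09 = $378.94
Pre-tax total = $264.83 + $378.94 = $643.77
Taxable wages = $4,210.41 − $643.77 = $3,566.64
State tax withheld: $3,566.64 × 0.061 = $217.57
State disability insurance: $4,210.41 × 0.0072 = $30.31
State unemployment insurance (employee share): cap not yet reached, full $4,210.41 is subject → $4,210.41 × 0.005 = $21.05
Employee stock purchase plan: $4,210.41 × 0.018 = $75.79
Total deductions = $264.83 + $378.94 + $217.57 + $30.31 + $21.05 + $75.79 = $988.49
Net pay = $4,210.41 − $988.49 = $3,221.92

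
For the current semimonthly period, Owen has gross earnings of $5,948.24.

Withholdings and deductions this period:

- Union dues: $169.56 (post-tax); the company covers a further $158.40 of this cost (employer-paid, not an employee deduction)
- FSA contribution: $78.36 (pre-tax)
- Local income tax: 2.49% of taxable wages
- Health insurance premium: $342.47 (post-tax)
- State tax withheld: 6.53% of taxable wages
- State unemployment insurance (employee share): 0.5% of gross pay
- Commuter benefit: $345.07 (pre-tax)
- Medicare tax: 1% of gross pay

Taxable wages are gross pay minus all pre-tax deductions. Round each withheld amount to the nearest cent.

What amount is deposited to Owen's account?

$4,425.22

FSA contribution: $78.36
Commuter benefit: $345.07
Pre-tax total = $78.36 + $345.07 = $423.43
Taxable wages = $5,948.24 − $423.43 = $5,524.81
State tax withheld: $5,524.81 × 0.0653 = $360.77
Local income tax: $5,524.81 × 0.0249 = $137.57
State unemployment insurance (employee share): $5,948.24 × 0.005 = $29.74
Medicare tax: $5,948.24 × 0.01 = $59.48
Health insurance premium: $342.47
Union dues: $169.56
(Employer's $158.40 toward union dues is not withheld from the employee.)
Total deductions = $78.36 + $345.07 + $360.77 + $137.57 + $29.74 + $59.48 + $342.47 + $169.56 = $1,523.02
Net pay = $5,948.24 − $1,523.02 = $4,425.22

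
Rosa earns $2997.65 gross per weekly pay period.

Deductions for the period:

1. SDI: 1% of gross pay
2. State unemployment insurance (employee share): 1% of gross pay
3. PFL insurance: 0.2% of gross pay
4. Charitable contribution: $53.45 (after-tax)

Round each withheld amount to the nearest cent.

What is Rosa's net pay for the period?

State unemployment insurance (employee share): $2997.65 × 0.01 = $29.98
SDI: $2997.65 × 0.01 = $29.98
PFL insurance: $2997.65 × 0.002 = $6.00
Charitable contribution: $53.45
Total deductions = $29.98 + $29.98 + $6.00 + $53.45 = $119.41
Net pay = $2997.65 − $119.41 = $2878.24

$2878.24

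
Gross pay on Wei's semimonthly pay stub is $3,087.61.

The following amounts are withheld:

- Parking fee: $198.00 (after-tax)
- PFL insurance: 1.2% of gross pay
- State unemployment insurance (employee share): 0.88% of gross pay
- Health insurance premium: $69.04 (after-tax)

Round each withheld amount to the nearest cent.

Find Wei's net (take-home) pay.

$2,756.35

State unemployment insurance (employee share): $3,087.61 × 0.0088 = $27.17
PFL insurance: $3,087.61 × 0.012 = $37.05
Health insurance premium: $69.04
Parking fee: $198.00
Total deductions = $27.17 + $37.05 + $69.04 + $198.00 = $331.26
Net pay = $3,087.61 − $331.26 = $2,756.35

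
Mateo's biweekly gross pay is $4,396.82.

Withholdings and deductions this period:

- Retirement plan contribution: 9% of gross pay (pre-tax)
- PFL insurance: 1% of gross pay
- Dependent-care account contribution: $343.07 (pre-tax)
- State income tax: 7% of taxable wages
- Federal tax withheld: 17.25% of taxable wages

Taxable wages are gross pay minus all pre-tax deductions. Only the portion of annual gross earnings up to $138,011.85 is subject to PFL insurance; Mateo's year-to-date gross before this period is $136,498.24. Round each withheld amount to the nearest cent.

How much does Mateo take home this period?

Retirement plan contribution: $4,396.82 × 0.09 = $395.71
Dependent-care account contribution: $343.07
Pre-tax total = $395.71 + $343.07 = $738.78
Taxable wages = $4,396.82 − $738.78 = $3,658.04
State income tax: $3,658.04 × 0.07 = $256.06
Federal tax withheld: $3,658.04 × 0.1725 = $631.01
PFL insurance: only $138,011.85 − $136,498.24 = $1,513.61 of this check is subject → $1,513.61 × 0.01 = $15.14
Total deductions = $395.71 + $343.07 + $256.06 + $631.01 + $15.14 = $1,640.99
Net pay = $4,396.82 − $1,640.99 = $2,755.83

$2,755.83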